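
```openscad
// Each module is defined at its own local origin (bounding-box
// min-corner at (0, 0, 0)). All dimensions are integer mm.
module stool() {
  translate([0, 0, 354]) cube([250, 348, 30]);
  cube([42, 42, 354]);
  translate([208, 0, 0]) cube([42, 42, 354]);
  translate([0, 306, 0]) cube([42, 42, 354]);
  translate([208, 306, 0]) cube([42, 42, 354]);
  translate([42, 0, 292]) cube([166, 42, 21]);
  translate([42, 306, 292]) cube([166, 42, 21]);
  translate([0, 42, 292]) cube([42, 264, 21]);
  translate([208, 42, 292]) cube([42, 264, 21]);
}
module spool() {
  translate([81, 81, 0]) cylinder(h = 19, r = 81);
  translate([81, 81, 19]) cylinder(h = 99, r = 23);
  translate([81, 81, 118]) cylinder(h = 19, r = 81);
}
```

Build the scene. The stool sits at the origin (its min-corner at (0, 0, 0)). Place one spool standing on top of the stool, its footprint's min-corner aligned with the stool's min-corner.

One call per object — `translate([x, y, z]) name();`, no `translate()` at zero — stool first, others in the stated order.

stool();
translate([0, 0, 384]) spool();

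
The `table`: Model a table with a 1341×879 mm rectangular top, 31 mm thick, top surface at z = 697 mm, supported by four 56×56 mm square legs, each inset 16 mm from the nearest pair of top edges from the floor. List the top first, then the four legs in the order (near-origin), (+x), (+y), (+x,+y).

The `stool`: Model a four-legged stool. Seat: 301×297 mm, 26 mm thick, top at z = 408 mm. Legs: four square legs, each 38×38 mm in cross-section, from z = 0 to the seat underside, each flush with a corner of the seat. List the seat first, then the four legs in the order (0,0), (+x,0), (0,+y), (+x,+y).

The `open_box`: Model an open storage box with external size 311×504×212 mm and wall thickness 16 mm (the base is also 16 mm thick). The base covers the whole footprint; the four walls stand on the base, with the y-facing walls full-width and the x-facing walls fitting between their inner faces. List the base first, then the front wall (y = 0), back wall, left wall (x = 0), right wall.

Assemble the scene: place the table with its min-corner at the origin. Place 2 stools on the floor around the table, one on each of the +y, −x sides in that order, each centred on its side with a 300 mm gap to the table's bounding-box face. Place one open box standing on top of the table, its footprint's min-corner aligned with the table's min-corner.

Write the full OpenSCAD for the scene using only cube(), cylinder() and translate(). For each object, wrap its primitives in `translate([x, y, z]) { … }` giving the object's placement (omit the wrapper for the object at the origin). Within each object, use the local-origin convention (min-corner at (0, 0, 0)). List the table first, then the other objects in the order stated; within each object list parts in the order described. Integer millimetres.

translate([0, 0, 666]) cube([1341, 879, 31]);
translate([16, 16, 0]) cube([56, 56, 666]);
translate([1269, 16, 0]) cube([56, 56, 666]);
translate([16, 807, 0]) cube([56, 56, 666]);
translate([1269, 807, 0]) cube([56, 56, 666]);
translate([520, 1179, 0]) {
  translate([0, 0, 382]) cube([301, 297, 26]);
  cube([38, 38, 382]);
  translate([263, 0, 0]) cube([38, 38, 382]);
  translate([0, 259, 0]) cube([38, 38, 382]);
  translate([263, 259, 0]) cube([38, 38, 382]);
}
translate([-601, 291, 0]) {
  translate([0, 0, 382]) cube([301, 297, 26]);
  cube([38, 38, 382]);
  translate([263, 0, 0]) cube([38, 38, 382]);
  translate([0, 259, 0]) cube([38, 38, 382]);
  translate([263, 259, 0]) cube([38, 38, 382]);
}
translate([0, 0, 697]) {
  cube([311, 504, 16]);
  translate([0, 0, 16]) cube([311, 16, 196]);
  translate([0, 488, 16]) cube([311, 16, 196]);
  translate([0, 16, 16]) cube([16, 472, 196]);
  translate([295, 16, 16]) cube([16, 472, 196]);
}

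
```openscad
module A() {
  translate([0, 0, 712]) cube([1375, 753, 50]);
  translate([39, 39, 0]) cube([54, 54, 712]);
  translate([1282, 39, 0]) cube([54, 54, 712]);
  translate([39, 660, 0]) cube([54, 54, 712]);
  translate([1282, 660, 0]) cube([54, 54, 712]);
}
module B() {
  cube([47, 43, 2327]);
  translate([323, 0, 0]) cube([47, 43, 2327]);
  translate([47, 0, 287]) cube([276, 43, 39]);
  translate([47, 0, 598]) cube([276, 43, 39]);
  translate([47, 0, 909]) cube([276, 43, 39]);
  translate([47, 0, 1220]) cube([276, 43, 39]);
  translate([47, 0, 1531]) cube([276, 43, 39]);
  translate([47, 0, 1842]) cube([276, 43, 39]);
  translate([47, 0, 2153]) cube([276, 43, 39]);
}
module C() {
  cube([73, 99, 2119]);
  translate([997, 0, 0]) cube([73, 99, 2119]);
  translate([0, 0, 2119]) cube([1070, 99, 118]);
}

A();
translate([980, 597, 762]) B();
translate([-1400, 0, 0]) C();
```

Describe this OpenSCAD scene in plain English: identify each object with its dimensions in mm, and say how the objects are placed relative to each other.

A is a table: top 1375 mm (x) × 753 mm (y), 50 mm thick, upper face at z = 762 mm, on four 54×54 mm square legs, each inset 39 mm from the nearest pair of top edges, running from z = 0 to the bottom of the top.

B is a wooden ladder with two side rails of 47×43 mm section and 2327 mm height, set 370 mm apart overall. Between them run 7 rectangular rungs (43 mm deep, 39 mm thick), front faces flush with the rails' −y face. The bottom of the first rung is 287 mm above the floor and each subsequent rung is 311 mm higher than the one below.

C is a door frame. The clear opening is 924 mm wide and 2119 mm high. Two 73 mm wide jambs, 99 mm deep, stand either side of the opening from the floor to the top of the opening. A 118 mm thick head sits across the top of both jambs, spanning the full outside width of the frame.

The ladder is on top of the table. The door frame is on the floor beside the table on its −x side.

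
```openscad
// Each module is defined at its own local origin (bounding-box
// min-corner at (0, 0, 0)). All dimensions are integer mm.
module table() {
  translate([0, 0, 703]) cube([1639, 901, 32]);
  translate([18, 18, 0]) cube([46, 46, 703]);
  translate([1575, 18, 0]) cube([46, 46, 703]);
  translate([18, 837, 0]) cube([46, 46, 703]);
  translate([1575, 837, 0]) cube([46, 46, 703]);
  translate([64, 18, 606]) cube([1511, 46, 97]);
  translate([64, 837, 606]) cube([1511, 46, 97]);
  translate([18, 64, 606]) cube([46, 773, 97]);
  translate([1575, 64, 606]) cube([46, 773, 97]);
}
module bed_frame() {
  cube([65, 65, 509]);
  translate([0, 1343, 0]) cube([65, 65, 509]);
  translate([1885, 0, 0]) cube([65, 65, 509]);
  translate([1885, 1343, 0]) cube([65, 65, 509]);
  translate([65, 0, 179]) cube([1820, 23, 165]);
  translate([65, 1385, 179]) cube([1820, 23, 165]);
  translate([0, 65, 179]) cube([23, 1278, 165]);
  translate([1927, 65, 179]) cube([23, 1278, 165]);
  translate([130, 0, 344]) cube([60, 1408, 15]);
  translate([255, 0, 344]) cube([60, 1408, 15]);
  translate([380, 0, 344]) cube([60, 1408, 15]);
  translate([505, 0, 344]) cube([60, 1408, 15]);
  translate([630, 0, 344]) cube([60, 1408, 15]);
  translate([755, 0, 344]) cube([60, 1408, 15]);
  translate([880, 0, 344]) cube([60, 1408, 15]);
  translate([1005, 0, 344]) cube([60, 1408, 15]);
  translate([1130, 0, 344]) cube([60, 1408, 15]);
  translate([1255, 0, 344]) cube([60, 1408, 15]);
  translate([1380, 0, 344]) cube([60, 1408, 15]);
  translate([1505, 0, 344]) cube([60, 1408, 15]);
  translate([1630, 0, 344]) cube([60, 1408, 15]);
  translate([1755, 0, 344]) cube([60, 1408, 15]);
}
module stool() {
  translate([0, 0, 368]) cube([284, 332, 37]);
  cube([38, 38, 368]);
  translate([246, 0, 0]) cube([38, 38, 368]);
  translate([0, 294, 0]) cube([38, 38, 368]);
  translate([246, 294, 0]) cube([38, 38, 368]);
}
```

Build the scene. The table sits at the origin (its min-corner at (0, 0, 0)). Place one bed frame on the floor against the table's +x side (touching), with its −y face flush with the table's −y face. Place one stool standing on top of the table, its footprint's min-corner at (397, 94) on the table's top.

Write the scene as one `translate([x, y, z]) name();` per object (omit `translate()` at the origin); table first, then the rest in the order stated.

table();
translate([1639, 0, 0]) bed_frame();
translate([397, 94, 735]) stool();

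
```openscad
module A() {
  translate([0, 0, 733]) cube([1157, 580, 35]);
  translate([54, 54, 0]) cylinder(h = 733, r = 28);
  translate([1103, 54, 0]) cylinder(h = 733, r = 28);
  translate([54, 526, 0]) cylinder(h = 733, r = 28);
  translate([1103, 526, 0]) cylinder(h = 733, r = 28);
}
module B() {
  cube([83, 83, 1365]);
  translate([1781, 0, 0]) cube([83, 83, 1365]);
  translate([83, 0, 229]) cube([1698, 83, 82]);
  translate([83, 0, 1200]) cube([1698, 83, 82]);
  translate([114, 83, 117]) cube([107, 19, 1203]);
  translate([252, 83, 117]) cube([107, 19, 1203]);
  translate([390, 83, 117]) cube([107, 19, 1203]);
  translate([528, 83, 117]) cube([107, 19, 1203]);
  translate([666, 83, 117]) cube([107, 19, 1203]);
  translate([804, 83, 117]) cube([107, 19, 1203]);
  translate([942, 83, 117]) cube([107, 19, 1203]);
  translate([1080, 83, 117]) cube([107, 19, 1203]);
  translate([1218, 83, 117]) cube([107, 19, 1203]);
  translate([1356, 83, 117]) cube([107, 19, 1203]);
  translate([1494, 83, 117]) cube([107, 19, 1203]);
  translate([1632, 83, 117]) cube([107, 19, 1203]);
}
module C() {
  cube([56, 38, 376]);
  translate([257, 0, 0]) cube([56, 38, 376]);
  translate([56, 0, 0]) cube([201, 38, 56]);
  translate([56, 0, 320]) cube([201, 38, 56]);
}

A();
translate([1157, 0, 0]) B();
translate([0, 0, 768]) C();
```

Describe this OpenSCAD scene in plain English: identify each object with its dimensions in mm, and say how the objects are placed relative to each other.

A is a table: top 1157 mm (x) × 580 mm (y), 35 mm thick, upper face at z = 768 mm, on four round legs of 56 mm diameter, each leg's bounding box inset 26 mm from the nearest pair of top edges, running from z = 0 to the bottom of the top.

B is a fence section. Two 83×83 mm posts, 1365 mm tall, stand on the floor with a clear span of 1698 mm between their inner faces. Two horizontal rails of 83×82 mm section span the gap between the posts with their undersides at z = 229 mm and z = 1200 mm, flush with the posts' −y face. 12 pickets, each 107 mm wide, 19 mm thick and 1203 mm tall, are fixed to the +y face of the rails with their bottoms at z = 117 mm, evenly spaced across the span with equal gaps (rounded down to the nearest mm) at the −x end and between each pair — any rounding remainder accumulates at the +x end.

C is a picture frame with a 201×264 mm rectangular opening (x by z) and a uniform 56 mm border on every side. Frame depth is 38 mm along y. It is built from two vertical stiles running the full outside height and two horizontal rails spanning the gap between the stiles.

The fence section is against the table's +x side, with their −y faces flush. The picture frame is on top of the table.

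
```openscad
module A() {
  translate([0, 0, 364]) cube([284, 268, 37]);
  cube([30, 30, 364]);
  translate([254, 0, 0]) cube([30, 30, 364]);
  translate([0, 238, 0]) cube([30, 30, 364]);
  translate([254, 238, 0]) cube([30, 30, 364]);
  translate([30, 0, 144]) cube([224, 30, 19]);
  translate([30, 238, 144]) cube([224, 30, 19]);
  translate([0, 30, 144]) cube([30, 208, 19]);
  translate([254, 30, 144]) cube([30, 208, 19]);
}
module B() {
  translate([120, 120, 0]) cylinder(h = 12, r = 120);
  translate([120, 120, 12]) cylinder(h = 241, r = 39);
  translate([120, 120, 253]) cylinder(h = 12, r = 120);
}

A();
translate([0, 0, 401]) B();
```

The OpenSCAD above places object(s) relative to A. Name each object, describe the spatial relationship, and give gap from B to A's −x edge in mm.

A is a stool. B is a spool. The spool is on top of the stool. The gap from the spool to the stool's −x edge is 0 mm.

The spool's min-x is at 0; the stool's min-x is 0; gap = 0 mm.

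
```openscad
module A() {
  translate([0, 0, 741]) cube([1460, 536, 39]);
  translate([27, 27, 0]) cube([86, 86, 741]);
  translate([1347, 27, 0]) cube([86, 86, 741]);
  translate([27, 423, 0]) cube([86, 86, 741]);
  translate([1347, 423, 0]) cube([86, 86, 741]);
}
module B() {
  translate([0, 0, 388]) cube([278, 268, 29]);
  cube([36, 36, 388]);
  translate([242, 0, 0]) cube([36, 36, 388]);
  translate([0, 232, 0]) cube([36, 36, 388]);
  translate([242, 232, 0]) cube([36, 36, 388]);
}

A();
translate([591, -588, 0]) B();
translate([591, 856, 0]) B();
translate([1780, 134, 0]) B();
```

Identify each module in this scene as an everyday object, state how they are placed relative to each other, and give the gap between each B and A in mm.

Each stool's nearest face is 320 mm from the table's bounding box.

A is a table. B is a stool. Three stools sit around the table at the −y, +y, +x sides. The gap between each stool and the table is 320 mm.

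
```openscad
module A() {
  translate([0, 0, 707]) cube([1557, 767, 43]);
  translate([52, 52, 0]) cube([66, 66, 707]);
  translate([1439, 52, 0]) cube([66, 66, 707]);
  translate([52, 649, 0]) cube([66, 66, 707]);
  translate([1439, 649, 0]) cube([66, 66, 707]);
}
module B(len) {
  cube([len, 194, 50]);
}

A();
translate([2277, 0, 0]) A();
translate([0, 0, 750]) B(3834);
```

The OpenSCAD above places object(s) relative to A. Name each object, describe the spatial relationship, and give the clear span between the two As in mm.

A is a table. B is a beam. A beam spans the tops of two tables. The clear span between the two tables is 720 mm.

Second table starts at x = 2277; first ends at x = 1557; clear span = 2277 − 1557 = 720 mm.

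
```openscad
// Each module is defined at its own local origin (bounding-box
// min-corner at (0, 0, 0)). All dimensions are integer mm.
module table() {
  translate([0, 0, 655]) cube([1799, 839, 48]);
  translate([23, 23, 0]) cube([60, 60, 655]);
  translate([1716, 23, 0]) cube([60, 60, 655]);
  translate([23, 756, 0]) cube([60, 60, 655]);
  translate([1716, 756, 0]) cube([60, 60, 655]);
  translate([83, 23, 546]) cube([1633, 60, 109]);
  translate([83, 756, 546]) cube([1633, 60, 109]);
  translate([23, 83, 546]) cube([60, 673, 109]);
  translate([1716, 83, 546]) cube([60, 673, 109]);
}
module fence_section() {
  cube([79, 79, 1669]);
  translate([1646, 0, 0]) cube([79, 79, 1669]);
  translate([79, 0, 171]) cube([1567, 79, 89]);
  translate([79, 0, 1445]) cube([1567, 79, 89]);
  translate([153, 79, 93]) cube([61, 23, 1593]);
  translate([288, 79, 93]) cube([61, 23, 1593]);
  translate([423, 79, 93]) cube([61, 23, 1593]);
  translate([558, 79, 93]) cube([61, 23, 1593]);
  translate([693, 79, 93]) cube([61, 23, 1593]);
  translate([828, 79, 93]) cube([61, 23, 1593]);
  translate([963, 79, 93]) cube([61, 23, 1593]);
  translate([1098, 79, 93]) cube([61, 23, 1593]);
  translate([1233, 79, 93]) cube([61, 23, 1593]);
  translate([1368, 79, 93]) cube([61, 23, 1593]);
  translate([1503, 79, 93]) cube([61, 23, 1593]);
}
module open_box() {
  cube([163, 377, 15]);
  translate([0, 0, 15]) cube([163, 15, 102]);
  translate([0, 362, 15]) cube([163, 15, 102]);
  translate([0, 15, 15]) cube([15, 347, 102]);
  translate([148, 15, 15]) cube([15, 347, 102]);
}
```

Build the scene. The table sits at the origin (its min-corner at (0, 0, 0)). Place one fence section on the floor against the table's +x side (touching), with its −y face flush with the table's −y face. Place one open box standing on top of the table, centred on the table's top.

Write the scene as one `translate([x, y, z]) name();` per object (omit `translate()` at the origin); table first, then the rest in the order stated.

table();
translate([1799, 0, 0]) fence_section();
translate([818, 231, 703]) open_box();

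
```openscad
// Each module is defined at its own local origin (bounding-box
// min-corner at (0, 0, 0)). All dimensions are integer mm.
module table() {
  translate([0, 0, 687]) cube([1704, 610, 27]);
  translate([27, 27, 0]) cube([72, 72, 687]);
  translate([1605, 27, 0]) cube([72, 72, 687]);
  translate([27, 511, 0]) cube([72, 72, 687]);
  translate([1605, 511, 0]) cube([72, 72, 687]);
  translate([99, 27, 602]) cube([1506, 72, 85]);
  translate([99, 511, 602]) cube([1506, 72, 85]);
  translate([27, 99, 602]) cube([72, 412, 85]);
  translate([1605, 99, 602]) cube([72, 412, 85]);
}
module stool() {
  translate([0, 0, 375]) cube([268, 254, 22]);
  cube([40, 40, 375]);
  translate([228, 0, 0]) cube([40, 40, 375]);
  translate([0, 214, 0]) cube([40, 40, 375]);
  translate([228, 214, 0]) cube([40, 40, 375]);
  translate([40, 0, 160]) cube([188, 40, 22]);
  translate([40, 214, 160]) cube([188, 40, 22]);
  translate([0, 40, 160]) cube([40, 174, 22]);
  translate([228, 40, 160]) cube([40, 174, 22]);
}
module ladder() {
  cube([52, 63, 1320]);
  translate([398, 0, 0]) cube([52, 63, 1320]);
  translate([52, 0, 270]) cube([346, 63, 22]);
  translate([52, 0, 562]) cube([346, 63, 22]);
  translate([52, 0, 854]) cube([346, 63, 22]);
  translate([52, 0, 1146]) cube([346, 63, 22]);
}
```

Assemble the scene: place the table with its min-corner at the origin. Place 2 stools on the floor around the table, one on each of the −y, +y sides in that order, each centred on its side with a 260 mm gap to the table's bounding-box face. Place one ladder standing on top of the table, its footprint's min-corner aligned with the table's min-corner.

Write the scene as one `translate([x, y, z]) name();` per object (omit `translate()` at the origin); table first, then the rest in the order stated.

table();
translate([718, -514, 0]) stool();
translate([718, 870, 0]) stool();
translate([0, 0, 714]) ladder();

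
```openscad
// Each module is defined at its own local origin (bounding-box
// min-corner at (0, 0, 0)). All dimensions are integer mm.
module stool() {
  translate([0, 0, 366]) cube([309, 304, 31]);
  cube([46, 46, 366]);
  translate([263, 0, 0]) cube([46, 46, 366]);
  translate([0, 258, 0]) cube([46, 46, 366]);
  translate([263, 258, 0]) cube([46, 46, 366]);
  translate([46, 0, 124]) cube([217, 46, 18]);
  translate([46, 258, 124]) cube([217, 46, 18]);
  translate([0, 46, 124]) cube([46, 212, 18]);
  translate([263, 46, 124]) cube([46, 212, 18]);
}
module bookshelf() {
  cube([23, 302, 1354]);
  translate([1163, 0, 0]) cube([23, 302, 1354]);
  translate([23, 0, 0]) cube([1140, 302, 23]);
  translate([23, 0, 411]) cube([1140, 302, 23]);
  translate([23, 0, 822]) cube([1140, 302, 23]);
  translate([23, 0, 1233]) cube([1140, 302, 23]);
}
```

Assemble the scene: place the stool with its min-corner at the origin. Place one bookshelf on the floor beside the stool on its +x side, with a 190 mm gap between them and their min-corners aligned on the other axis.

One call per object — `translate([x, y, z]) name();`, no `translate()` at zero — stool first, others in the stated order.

stool();
translate([499, 0, 0]) bookshelf();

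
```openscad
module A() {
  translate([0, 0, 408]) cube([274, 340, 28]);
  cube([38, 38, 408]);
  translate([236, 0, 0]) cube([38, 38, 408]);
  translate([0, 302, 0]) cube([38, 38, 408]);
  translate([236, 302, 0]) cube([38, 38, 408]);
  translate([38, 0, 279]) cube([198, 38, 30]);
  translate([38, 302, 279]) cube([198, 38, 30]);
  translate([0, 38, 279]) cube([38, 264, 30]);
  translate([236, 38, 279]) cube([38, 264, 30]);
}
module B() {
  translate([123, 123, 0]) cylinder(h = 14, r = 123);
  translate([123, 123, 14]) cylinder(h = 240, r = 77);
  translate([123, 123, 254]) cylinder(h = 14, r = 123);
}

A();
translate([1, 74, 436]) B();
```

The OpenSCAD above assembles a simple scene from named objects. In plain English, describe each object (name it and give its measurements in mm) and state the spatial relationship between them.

A is a four-legged stool. The seat is 274×340 mm, 28 mm thick, top at z = 436 mm. It stands on four square legs, each 38×38 mm in cross-section, from z = 0 to the seat underside, each flush with a corner of the seat. Four stretchers, 38 mm wide and 30 mm tall, connect adjacent legs with their undersides at z = 279 mm, each running between the inner faces of the legs it joins and aligned with the legs' outer faces on the other axis.

B is a spool: two coaxial disc flanges of radius 123 mm and thickness 14 mm, joined by a core cylinder of radius 77 mm and height 240 mm. The lower flange rests on z = 0 and the three cylinders share a vertical axis.

The spool is on top of the stool.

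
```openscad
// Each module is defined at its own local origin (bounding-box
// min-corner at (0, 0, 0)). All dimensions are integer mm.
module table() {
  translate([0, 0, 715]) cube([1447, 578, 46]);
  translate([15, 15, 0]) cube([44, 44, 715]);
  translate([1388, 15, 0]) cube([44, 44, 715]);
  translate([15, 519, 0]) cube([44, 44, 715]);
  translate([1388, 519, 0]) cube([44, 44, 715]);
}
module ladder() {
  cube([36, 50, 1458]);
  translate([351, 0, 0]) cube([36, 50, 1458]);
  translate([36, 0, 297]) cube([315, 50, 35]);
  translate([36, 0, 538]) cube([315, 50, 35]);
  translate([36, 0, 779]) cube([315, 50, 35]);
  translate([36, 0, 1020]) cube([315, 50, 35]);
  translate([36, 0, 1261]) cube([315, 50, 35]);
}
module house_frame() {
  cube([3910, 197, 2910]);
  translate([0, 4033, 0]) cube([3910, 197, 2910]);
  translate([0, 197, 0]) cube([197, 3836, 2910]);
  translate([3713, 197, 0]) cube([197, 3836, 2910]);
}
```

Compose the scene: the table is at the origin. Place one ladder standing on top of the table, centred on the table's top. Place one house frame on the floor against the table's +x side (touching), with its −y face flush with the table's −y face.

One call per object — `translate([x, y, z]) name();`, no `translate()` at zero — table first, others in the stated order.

table();
translate([530, 264, 761]) ladder();
translate([1447, 0, 0]) house_frame();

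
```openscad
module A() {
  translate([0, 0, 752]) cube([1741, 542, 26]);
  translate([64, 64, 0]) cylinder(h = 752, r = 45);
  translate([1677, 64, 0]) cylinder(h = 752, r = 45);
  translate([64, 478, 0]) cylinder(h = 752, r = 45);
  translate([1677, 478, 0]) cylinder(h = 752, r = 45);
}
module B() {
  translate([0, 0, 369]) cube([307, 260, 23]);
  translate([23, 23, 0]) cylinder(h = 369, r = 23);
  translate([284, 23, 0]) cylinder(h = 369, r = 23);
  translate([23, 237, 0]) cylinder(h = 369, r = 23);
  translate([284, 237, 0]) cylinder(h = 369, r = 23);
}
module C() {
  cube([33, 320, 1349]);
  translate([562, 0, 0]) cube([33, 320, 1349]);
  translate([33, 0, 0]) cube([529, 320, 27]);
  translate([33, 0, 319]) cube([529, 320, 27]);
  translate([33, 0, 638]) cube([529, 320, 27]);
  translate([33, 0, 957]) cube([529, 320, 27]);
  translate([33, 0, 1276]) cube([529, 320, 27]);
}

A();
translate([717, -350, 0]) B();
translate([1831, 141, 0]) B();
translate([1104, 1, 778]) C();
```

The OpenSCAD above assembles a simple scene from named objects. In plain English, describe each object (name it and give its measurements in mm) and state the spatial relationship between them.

A is a rectangular dining table. The top is 1741×542×26 mm with its upper surface at z = 778 mm. It stands on four round legs of 90 mm diameter, each leg's bounding box inset 19 mm from the nearest pair of top edges, running from the floor to the underside of the top.

B is a four-legged stool. The seat is a 307×260×23 mm slab whose top surface is at z = 392 mm; four round legs, each 46 mm in diameter, run from the floor (z = 0) to the underside of the seat, each leg's axis is inset half a diameter from the nearest pair of seat edges (so the leg's bounding box is flush with the corner).

C is an open bookshelf. Two side panels, each 33 mm thick, 320 mm deep and 1349 mm tall, stand 595 mm apart (outside-to-outside). Between them sit 5 shelves, each 27 mm thick and 320 mm deep, spanning the full gap between the sides. The bottom shelf rests on the floor (its underside at z = 0) and the clear gap between one shelf's top and the next shelf's underside is 292 mm.

Two stools sit around the table at the −y, +x sides. The bookshelf is on top of the table.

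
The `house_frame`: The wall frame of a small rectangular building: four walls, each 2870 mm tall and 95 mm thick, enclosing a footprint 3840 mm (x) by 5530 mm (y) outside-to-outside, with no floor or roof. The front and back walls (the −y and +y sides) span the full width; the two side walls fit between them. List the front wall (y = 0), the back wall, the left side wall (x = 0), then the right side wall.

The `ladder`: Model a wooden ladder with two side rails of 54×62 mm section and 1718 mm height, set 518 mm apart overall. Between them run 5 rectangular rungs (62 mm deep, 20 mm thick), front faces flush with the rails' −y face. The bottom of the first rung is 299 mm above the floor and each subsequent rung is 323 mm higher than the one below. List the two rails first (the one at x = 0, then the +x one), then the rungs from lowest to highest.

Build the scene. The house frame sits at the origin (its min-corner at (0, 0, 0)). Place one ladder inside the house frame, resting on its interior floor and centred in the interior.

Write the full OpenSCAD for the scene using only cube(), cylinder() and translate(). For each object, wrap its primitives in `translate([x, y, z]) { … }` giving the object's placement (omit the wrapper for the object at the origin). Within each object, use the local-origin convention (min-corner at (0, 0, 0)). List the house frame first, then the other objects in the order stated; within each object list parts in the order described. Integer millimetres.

cube([3840, 95, 2870]);
translate([0, 5435, 0]) cube([3840, 95, 2870]);
translate([0, 95, 0]) cube([95, 5340, 2870]);
translate([3745, 95, 0]) cube([95, 5340, 2870]);
translate([1661, 2734, 0]) {
  cube([54, 62, 1718]);
  translate([464, 0, 0]) cube([54, 62, 1718]);
  translate([54, 0, 299]) cube([410, 62, 20]);
  translate([54, 0, 622]) cube([410, 62, 20]);
  translate([54, 0, 945]) cube([410, 62, 20]);
  translate([54, 0, 1268]) cube([410, 62, 20]);
  translate([54, 0, 1591]) cube([410, 62, 20]);
}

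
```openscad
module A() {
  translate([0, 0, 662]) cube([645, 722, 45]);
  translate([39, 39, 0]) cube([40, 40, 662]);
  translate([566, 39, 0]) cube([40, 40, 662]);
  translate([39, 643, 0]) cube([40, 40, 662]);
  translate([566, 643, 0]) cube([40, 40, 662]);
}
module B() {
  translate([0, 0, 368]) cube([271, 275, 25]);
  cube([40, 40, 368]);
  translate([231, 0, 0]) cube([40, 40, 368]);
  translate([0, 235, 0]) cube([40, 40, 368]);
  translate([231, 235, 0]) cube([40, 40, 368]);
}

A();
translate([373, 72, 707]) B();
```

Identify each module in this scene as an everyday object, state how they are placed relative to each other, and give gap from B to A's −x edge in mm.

A is a table. B is a stool. The stool is on top of the table. The gap from the stool to the table's −x edge is 373 mm.

The stool's min-x is at 373; the table's min-x is 0; gap = 373 mm.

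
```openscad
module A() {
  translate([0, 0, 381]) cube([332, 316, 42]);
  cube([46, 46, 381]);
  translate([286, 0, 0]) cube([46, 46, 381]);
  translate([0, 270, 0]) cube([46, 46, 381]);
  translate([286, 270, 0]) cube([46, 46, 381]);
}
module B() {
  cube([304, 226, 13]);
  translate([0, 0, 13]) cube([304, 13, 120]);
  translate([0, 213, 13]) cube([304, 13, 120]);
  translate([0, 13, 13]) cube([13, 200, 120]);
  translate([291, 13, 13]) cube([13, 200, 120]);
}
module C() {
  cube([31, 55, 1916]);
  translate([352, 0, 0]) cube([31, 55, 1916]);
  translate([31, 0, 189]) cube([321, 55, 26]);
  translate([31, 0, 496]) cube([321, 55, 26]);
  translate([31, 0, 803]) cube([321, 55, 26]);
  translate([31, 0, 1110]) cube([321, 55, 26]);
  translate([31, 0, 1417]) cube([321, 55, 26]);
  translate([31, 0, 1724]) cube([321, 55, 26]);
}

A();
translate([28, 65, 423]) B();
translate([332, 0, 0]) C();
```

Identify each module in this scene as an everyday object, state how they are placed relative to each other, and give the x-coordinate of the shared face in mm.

The stool's +x face and the ladder's −x face are both at x = 332 mm.

A is a stool. B is an open box. C is a ladder. The open box is on top of the stool. The ladder is against the stool's +x side, with their −y faces flush. The x-coordinate of the shared face is 332 mm.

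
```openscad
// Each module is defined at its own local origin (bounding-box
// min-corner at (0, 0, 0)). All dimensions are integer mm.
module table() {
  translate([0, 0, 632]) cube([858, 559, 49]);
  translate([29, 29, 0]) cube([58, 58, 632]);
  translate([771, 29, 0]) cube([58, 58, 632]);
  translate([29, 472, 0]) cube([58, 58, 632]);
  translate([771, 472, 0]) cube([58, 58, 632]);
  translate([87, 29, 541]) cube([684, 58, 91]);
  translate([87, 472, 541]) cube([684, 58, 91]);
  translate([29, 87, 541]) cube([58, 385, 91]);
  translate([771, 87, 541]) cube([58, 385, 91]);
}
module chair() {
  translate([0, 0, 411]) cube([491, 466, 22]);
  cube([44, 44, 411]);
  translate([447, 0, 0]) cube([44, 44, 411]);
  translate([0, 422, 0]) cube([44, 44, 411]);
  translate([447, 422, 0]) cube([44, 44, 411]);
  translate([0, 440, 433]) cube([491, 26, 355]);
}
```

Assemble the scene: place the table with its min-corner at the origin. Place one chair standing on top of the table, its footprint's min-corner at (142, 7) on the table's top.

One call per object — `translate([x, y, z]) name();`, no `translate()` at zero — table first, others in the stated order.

table();
translate([142, 7, 681]) chair();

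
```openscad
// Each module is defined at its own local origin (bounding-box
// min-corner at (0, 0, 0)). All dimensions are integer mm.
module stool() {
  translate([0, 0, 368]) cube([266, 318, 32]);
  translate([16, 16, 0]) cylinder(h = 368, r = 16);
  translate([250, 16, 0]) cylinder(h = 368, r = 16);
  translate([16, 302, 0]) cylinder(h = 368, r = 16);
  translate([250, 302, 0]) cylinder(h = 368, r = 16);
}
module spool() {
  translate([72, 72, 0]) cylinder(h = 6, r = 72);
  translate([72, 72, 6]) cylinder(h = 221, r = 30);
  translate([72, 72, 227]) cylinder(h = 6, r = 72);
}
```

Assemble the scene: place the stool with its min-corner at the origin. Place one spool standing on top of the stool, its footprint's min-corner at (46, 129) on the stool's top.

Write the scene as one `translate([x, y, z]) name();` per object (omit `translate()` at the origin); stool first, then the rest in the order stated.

stool();
translate([46, 129, 400]) spool();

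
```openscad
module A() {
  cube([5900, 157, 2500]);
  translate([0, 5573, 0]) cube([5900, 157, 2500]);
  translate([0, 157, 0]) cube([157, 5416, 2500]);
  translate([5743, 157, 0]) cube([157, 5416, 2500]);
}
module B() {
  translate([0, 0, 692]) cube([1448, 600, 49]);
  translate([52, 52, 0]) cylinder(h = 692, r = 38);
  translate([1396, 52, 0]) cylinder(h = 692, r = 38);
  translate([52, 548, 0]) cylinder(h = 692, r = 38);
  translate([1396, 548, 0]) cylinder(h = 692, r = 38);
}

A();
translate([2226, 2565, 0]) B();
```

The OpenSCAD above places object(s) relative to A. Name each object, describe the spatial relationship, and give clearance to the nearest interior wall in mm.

Clearances: x = 2069, y = 2408; minimum 2069 mm.

A is a house frame. B is a table. The table sits inside the house frame, centred. The clearance to the nearest interior wall is 2069 mm.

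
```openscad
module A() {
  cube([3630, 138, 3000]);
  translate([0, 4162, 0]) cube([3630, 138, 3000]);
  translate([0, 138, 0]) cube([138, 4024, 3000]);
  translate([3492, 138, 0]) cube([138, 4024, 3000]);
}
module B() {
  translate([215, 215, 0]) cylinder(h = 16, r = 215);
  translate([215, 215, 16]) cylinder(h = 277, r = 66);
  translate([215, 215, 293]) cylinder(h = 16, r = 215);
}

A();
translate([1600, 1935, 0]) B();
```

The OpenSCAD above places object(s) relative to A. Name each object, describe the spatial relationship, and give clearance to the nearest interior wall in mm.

Clearances: x = 1462, y = 1797; minimum 1462 mm.

A is a house frame. B is a spool. The spool sits inside the house frame, centred. The clearance to the nearest interior wall is 1462 mm.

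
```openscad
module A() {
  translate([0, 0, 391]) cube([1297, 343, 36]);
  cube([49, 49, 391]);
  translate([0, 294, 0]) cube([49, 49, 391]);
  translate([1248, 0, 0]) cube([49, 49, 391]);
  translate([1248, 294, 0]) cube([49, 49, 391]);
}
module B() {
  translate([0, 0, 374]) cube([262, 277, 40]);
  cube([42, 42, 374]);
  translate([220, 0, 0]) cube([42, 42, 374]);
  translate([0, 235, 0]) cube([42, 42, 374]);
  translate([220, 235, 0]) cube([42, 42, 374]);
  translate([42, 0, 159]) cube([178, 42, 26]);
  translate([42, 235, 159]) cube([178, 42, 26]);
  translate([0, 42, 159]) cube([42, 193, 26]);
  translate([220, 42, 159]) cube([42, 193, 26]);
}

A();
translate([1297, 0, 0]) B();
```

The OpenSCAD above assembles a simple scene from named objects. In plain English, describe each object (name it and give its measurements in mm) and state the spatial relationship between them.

A is a bench: a 1297×343 mm seat slab, 36 mm thick, top at z = 427 mm, on four 49×49 mm square legs flush with the seat corners and standing on z = 0.

B is a simple wooden stool: a rectangular seat 262 mm (x) by 277 mm (y), 40 mm thick, top face at z = 414 mm, on four square legs, each 42×42 mm in cross-section. The legs rest on z = 0, each flush with a corner of the seat. Four stretchers, 42 mm wide and 26 mm tall, connect adjacent legs with their undersides at z = 159 mm, each running between the inner faces of the legs it joins and aligned with the legs' outer faces on the other axis.

The stool is against the bench's +x side, with their −y faces flush.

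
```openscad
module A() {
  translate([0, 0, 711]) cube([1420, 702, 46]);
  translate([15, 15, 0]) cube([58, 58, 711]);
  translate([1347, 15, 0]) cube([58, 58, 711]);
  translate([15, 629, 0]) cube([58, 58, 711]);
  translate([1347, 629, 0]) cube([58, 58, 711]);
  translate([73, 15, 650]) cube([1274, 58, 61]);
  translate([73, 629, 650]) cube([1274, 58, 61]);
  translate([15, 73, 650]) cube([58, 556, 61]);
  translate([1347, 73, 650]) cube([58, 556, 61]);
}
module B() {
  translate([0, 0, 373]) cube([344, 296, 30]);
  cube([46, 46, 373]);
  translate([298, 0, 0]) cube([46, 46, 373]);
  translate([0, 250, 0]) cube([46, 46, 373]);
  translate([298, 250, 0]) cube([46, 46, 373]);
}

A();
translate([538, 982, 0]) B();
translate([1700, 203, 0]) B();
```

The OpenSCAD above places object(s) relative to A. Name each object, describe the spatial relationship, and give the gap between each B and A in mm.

A is a table. B is a stool. Two stools sit around the table at the +y, +x sides. The gap between each stool and the table is 280 mm.

Each stool's nearest face is 280 mm from the table's bounding box.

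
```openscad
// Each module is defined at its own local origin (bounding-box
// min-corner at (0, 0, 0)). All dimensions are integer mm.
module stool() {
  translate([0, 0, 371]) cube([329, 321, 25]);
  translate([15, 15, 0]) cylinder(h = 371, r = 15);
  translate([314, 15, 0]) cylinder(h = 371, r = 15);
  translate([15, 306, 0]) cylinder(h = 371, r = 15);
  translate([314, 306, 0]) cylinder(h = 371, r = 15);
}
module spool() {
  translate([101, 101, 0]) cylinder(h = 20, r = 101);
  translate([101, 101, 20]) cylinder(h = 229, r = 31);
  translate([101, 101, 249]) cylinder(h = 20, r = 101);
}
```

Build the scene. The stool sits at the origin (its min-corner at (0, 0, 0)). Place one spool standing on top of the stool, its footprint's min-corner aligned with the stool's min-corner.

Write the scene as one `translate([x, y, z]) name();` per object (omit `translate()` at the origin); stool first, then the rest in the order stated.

stool();
translate([0, 0, 396]) spool();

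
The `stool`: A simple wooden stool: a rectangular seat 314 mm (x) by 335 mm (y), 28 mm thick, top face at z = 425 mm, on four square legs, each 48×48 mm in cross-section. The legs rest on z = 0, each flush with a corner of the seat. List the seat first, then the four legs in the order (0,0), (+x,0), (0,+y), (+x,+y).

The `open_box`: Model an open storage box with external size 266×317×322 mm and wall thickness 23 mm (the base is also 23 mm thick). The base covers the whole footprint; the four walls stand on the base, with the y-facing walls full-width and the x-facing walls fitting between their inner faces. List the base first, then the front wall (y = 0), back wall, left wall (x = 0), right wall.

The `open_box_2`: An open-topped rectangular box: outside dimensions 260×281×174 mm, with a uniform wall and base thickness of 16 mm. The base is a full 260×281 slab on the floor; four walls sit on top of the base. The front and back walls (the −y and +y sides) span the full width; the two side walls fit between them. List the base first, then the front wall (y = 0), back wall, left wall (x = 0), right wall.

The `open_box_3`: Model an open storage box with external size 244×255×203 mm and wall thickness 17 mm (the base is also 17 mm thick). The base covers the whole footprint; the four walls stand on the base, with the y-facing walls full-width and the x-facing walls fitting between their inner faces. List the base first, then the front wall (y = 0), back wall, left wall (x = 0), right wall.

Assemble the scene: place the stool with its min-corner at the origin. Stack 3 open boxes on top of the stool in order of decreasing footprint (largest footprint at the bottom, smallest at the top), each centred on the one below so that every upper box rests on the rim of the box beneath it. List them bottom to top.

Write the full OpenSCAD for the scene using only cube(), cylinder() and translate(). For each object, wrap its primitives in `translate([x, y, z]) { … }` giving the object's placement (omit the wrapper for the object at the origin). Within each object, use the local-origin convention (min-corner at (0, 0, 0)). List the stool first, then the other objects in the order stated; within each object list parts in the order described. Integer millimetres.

translate([0, 0, 397]) cube([314, 335, 28]);
cube([48, 48, 397]);
translate([266, 0, 0]) cube([48, 48, 397]);
translate([0, 287, 0]) cube([48, 48, 397]);
translate([266, 287, 0]) cube([48, 48, 397]);
translate([24, 9, 425]) {
  cube([266, 317, 23]);
  translate([0, 0, 23]) cube([266, 23, 299]);
  translate([0, 294, 23]) cube([266, 23, 299]);
  translate([0, 23, 23]) cube([23, 271, 299]);
  translate([243, 23, 23]) cube([23, 271, 299]);
}
translate([27, 27, 747]) {
  cube([260, 281, 16]);
  translate([0, 0, 16]) cube([260, 16, 158]);
  translate([0, 265, 16]) cube([260, 16, 158]);
  translate([0, 16, 16]) cube([16, 249, 158]);
  translate([244, 16, 16]) cube([16, 249, 158]);
}
translate([35, 40, 921]) {
  cube([244, 255, 17]);
  translate([0, 0, 17]) cube([244, 17, 186]);
  translate([0, 238, 17]) cube([244, 17, 186]);
  translate([0, 17, 17]) cube([17, 221, 186]);
  translate([227, 17, 17]) cube([17, 221, 186]);
}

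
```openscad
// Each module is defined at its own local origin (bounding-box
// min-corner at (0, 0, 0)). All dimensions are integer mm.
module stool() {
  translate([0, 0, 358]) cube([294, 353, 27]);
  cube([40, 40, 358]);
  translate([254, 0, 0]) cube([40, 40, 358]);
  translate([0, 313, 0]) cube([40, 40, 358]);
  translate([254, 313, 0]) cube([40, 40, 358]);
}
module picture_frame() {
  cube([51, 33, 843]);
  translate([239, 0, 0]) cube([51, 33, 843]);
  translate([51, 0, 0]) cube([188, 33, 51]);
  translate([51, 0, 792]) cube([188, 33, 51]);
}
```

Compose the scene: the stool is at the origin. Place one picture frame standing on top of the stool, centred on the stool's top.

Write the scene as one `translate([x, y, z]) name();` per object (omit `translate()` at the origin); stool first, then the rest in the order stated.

stool();
translate([2, 160, 385]) picture_frame();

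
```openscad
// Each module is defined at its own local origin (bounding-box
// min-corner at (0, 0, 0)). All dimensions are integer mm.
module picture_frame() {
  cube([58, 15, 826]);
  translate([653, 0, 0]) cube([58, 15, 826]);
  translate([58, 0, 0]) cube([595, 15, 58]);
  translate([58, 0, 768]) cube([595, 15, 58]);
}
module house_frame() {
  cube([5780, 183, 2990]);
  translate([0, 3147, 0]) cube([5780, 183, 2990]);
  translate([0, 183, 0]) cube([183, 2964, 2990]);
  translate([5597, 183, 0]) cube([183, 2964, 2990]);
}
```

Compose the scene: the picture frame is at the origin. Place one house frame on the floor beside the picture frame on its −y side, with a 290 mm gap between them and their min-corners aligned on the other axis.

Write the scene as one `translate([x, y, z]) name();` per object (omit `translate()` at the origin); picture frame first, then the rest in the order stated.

picture_frame();
translate([0, -3620, 0]) house_frame();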